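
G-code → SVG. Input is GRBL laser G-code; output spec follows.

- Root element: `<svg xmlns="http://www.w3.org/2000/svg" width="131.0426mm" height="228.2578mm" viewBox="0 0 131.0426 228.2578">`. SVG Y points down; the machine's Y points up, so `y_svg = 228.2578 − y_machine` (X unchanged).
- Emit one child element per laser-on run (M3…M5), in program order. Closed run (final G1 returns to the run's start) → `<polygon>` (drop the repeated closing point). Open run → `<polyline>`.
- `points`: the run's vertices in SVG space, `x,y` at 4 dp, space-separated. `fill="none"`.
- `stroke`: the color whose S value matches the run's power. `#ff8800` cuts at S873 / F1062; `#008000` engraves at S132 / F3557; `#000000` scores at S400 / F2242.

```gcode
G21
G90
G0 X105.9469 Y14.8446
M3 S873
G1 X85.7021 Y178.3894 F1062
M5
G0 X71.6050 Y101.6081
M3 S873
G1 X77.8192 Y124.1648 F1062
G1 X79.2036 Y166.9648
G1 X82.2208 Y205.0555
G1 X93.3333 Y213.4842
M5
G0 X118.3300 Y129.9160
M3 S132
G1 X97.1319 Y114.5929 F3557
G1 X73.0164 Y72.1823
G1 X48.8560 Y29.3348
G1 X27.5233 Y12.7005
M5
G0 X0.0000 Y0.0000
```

y_svg = 228.2578 − y_m.

[1] S873→`#ff8800` (cut); open run; points: 105.9469,213.4132 85.7021,49.8684

[2] S873→`#ff8800` (cut); open run; points: 71.6050,126.6497 77.8192,104.0930 79.2036,61.2930 82.2208,23.2023 93.3333,14.7736

[3] S132→`#008000` (engrave); open run; points: 118.3300,98.3418 97.1319,113.6649 73.0164,156.0755 48.8560,198.9230 27.5233,215.5573

<svg xmlns="http://www.w3.org/2000/svg" width="131.0426mm" height="228.2578mm" viewBox="0 0 131.0426 228.2578">
  <polyline points="105.9469,213.4132 85.7021,49.8684" fill="none" stroke="#ff8800"/>
  <polyline points="71.6050,126.6497 77.8192,104.0930 79.2036,61.2930 82.2208,23.2023 93.3333,14.7736" fill="none" stroke="#ff8800"/>
  <polyline points="118.3300,98.3418 97.1319,113.6649 73.0164,156.0755 48.8560,198.9230 27.5233,215.5573" fill="none" stroke="#008000"/>
</svg>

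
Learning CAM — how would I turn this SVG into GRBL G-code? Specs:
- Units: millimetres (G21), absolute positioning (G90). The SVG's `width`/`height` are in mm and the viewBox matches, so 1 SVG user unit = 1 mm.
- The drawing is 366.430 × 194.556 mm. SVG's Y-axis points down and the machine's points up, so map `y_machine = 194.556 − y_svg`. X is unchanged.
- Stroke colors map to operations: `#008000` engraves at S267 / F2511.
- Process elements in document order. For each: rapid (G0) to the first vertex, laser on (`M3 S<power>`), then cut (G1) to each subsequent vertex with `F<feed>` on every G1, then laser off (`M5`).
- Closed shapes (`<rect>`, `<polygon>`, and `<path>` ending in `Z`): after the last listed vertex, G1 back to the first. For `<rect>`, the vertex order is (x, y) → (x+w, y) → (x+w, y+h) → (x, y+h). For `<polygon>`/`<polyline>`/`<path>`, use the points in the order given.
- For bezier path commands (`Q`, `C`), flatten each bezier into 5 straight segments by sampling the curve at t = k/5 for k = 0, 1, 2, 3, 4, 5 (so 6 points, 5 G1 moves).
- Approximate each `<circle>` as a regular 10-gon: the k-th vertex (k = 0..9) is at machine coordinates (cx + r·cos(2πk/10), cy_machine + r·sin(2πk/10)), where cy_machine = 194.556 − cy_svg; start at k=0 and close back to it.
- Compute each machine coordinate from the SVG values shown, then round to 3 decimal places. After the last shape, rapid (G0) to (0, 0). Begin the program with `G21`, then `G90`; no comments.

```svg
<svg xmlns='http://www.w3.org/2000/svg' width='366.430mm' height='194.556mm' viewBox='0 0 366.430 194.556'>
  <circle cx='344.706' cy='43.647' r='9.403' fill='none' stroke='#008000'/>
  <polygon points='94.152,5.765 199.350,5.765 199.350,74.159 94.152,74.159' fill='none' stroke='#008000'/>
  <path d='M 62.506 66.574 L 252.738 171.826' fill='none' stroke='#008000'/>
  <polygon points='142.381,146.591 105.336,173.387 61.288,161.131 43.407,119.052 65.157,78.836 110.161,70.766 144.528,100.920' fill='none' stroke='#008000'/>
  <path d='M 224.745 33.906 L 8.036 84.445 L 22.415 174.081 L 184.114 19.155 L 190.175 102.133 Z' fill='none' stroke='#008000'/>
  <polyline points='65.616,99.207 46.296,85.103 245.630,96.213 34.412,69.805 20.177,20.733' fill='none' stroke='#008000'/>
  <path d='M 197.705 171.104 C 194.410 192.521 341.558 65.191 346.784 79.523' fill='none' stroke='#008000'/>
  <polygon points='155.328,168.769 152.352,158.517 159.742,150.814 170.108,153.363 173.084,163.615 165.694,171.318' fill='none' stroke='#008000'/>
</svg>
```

G21
G90
G0 X354.109 Y150.909
M3 S267
G1 X352.313 Y156.436 F2511
G1 X347.612 Y159.852 F2511
G1 X341.800 Y159.852 F2511
G1 X337.099 Y156.436 F2511
G1 X335.303 Y150.909 F2511
G1 X337.099 Y145.382 F2511
G1 X341.800 Y141.966 F2511
G1 X347.612 Y141.966 F2511
G1 X352.313 Y145.382 F2511
G1 X354.109 Y150.909 F2511
M5
G0 X94.152 Y188.791
M3 S267
G1 X199.350 Y188.791 F2511
G1 X199.350 Y120.397 F2511
G1 X94.152 Y120.397 F2511
G1 X94.152 Y188.791 F2511
M5
G0 X62.506 Y127.982
M3 S267
G1 X252.738 Y22.730 F2511
M5
G0 X142.381 Y47.965
M3 S267
G1 X105.336 Y21.169 F2511
G1 X61.288 Y33.425 F2511
G1 X43.407 Y75.504 F2511
G1 X65.157 Y115.720 F2511
G1 X110.161 Y123.790 F2511
G1 X144.528 Y93.636 F2511
G1 X142.381 Y47.965 F2511
M5
G0 X224.745 Y160.650
M3 S267
G1 X8.036 Y110.111 F2511
G1 X22.415 Y20.475 F2511
G1 X184.114 Y175.401 F2511
G1 X190.175 Y92.423 F2511
G1 X224.745 Y160.650 F2511
M5
G0 X65.616 Y95.349
M3 S267
G1 X46.296 Y109.453 F2511
G1 X245.630 Y98.343 F2511
G1 X34.412 Y124.751 F2511
G1 X20.177 Y173.823 F2511
M5
G0 X197.705 Y23.452
M3 S267
G1 X211.442 Y26.128 F2511
G1 X247.252 Y50.564 F2511
G1 X291.102 Y82.820 F2511
G1 X328.957 Y108.956 F2511
G1 X346.784 Y115.033 F2511
M5
G0 X155.328 Y25.787
M3 S267
G1 X152.352 Y36.039 F2511
G1 X159.742 Y43.742 F2511
G1 X170.108 Y41.193 F2511
G1 X173.084 Y30.941 F2511
G1 X165.694 Y23.238 F2511
G1 X155.328 Y25.787 F2511
M5
G0 X0.000 Y0.000

Since the viewBox matches the mm dimensions, user units are millimetres directly. The only transform is the Y-flip y_m = 194.556 − y_svg.

Shape 1 is a circle drawn with `<circle>`. Its stroke #008000 means engrave at S267, F2511. After flipping Y the toolpath is (354.109,150.909) → (352.313,156.436) → (347.612,159.852) → (341.800,159.852) → (337.099,156.436) → (335.303,150.909) → (337.099,145.382) → (341.800,141.966) → (347.612,141.966) → (352.313,145.382) → (354.109,150.909), returning to the start.

Shape 2 is a rectangle drawn with `<polygon>`. Its stroke #008000 means engrave at S267, F2511. After flipping Y the toolpath is (94.152,188.791) → (199.350,188.791) → (199.350,120.397) → (94.152,120.397) → (94.152,188.791), returning to the start.

Shape 3 is a line segment drawn with `<path>`. Its stroke #008000 means engrave at S267, F2511. After flipping Y the toolpath is (62.506,127.982) → (252.738,22.730).

Shape 4 is a regular polygon drawn with `<polygon>`. Its stroke #008000 means engrave at S267, F2511. After flipping Y the toolpath is (142.381,47.965) → (105.336,21.169) → (61.288,33.425) → (43.407,75.504) → (65.157,115.720) → (110.161,123.790) → (144.528,93.636) → (142.381,47.965), returning to the start.

Shape 5 is a closed polygon drawn with `<path>`. Its stroke #008000 means engrave at S267, F2511. After flipping Y the toolpath is (224.745,160.650) → (8.036,110.111) → (22.415,20.475) → (184.114,175.401) → (190.175,92.423) → (224.745,160.650), returning to the start.

Shape 6 is a open polyline drawn with `<polyline>`. Its stroke #008000 means engrave at S267, F2511. After flipping Y the toolpath is (65.616,95.349) → (46.296,109.453) → (245.630,98.343) → (34.412,124.751) → (20.177,173.823).

Shape 7 is a cubic bezier drawn with `<path>`. Its stroke #008000 means engrave at S267, F2511. After flipping Y the toolpath is (197.705,23.452) → (211.442,26.128) → (247.252,50.564) → (291.102,82.820) → (328.957,108.956) → (346.784,115.033).

Shape 8 is a regular polygon drawn with `<polygon>`. Its stroke #008000 means engrave at S267, F2511. After flipping Y the toolpath is (155.328,25.787) → (152.352,36.039) → (159.742,43.742) → (170.108,41.193) → (173.084,30.941) → (165.694,23.238) → (155.328,25.787), returning to the start.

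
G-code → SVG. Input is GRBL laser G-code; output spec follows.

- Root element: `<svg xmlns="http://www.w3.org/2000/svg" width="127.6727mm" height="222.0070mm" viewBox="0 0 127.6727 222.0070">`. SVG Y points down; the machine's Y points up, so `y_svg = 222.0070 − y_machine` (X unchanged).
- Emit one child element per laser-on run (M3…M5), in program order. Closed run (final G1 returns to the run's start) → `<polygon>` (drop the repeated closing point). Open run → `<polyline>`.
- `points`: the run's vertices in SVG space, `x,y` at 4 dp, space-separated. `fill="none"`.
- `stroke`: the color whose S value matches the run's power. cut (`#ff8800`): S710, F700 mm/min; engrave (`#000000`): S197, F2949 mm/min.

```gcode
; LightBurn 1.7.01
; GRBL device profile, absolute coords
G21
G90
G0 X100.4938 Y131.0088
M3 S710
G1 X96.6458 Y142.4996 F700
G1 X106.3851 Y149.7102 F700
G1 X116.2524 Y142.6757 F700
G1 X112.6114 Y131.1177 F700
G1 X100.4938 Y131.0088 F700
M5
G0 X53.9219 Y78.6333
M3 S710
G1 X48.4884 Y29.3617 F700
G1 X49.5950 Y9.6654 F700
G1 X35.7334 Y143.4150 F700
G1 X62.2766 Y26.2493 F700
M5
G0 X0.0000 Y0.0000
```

<svg xmlns="http://www.w3.org/2000/svg" width="127.6727mm" height="222.0070mm" viewBox="0 0 127.6727 222.0070">
  <polygon points="100.4938,90.9982 96.6458,79.5074 106.3851,72.2968 116.2524,79.3313 112.6114,90.8893" fill="none" stroke="#ff8800"/>
  <polyline points="53.9219,143.3737 48.4884,192.6453 49.5950,212.3416 35.7334,78.5920 62.2766,195.7577" fill="none" stroke="#ff8800"/>
</svg>

y_svg = 222.0070 − y_m. Every run uses S710, so all elements get stroke `#ff8800` (cut).

[1] closed run; points: 100.4938,90.9982 96.6458,79.5074 106.3851,72.2968 116.2524,79.3313 112.6114,90.8893

[2] open run; points: 53.9219,143.3737 48.4884,192.6453 49.5950,212.3416 35.7334,78.5920 62.2766,195.7577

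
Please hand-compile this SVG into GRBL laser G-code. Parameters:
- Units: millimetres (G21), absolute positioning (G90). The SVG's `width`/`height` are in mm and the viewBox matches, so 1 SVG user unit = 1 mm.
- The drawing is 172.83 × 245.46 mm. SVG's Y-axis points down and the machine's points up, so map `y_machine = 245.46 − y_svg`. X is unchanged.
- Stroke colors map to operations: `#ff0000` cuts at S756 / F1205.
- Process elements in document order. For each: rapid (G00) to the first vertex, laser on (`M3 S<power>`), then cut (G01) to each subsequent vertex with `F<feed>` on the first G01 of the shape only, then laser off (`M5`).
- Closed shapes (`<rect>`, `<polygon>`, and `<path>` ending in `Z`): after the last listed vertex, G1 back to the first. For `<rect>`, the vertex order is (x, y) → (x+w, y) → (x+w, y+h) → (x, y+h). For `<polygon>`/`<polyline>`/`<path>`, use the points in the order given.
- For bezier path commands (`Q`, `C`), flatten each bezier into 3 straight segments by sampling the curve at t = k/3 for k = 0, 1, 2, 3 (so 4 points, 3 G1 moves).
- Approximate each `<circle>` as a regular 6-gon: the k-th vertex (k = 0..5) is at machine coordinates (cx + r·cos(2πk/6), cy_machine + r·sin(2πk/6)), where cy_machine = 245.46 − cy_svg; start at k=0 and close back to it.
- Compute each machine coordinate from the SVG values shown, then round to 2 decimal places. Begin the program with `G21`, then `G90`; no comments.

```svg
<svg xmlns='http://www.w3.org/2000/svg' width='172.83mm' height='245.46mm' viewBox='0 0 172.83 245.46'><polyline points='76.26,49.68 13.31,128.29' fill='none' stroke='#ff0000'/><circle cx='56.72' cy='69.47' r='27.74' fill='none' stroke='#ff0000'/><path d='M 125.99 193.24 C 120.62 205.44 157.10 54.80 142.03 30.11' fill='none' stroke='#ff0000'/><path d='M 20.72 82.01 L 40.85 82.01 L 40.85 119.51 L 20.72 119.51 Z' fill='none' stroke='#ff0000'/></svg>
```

Since the viewBox matches the mm dimensions, user units are millimetres directly. The only transform is the Y-flip y_m = 245.46 − y_svg.

Shape 1 is a line segment drawn with `<polyline>`. Its stroke #ff0000 means cut at S756, F1205. After flipping Y the toolpath is (76.26,195.78) → (13.31,117.17).

Shape 2 is a circle drawn with `<circle>`. Its stroke #ff0000 means cut at S756, F1205. After flipping Y the toolpath is (84.46,175.99) → (70.59,200.01) → (42.85,200.01) → (28.98,175.99) → (42.85,151.97) → (70.59,151.97) → (84.46,175.99), returning to the start.

Shape 3 is a cubic bezier drawn with `<path>`. Its stroke #ff0000 means cut at S756, F1205. After flipping Y the toolpath is (125.99,52.22) → (131.11,83.60) → (143.38,159.37) → (142.03,215.35).

Shape 4 is a rectangle drawn with `<path>`. Its stroke #ff0000 means cut at S756, F1205. After flipping Y the toolpath is (20.72,163.45) → (40.85,163.45) → (40.85,125.95) → (20.72,125.95) → (20.72,163.45), returning to the start.

G21
G90
G00 X76.26 Y195.78
M3 S756
G01 X13.31 Y117.17 F1205
M5
G00 X84.46 Y175.99
M3 S756
G01 X70.59 Y200.01 F1205
G01 X42.85 Y200.01
G01 X28.98 Y175.99
G01 X42.85 Y151.97
G01 X70.59 Y151.97
G01 X84.46 Y175.99
M5
G00 X125.99 Y52.22
M3 S756
G01 X131.11 Y83.60 F1205
G01 X143.38 Y159.37
G01 X142.03 Y215.35
M5
G00 X20.72 Y163.45
M3 S756
G01 X40.85 Y163.45 F1205
G01 X40.85 Y125.95
G01 X20.72 Y125.95
G01 X20.72 Y163.45
M5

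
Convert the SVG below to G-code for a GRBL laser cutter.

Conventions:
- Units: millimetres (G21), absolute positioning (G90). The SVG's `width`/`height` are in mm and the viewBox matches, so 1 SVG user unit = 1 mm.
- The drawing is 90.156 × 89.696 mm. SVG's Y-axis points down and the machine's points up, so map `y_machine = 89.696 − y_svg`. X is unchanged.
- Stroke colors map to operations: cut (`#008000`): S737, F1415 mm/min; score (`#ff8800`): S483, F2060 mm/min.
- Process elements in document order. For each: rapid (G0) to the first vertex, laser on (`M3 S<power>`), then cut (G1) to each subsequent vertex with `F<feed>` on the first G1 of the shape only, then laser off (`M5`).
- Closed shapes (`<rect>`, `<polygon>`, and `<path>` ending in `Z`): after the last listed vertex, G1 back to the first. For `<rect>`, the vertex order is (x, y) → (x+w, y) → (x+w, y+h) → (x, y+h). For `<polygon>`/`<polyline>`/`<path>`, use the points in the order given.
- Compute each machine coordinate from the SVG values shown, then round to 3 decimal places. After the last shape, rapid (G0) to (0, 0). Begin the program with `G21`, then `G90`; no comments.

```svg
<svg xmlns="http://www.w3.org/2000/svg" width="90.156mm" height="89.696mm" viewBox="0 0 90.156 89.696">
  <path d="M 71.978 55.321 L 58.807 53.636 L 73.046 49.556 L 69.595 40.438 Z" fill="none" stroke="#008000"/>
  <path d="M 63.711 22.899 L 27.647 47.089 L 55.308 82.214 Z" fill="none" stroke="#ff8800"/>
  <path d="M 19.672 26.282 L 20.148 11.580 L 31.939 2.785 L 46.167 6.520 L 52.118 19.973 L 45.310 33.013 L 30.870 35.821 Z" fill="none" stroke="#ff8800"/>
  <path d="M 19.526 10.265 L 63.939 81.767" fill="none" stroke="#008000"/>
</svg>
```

G21
G90
G0 X71.978 Y34.375
M3 S737
G1 X58.807 Y36.060 F1415
G1 X73.046 Y40.140
G1 X69.595 Y49.258
G1 X71.978 Y34.375
M5
G0 X63.711 Y66.797
M3 S483
G1 X27.647 Y42.607 F2060
G1 X55.308 Y7.482
G1 X63.711 Y66.797
M5
G0 X19.672 Y63.414
M3 S483
G1 X20.148 Y78.116 F2060
G1 X31.939 Y86.911
G1 X46.167 Y83.176
G1 X52.118 Y69.723
G1 X45.310 Y56.683
G1 X30.870 Y53.875
G1 X19.672 Y63.414
M5
G0 X19.526 Y79.431
M3 S737
G1 X63.939 Y7.929 F1415
M5
G0 X0.000 Y0.000

Since the viewBox matches the mm dimensions, user units are millimetres directly. The only transform is the Y-flip y_m = 89.696 − y_svg.

Shape 1 is a closed polygon drawn with `<path>`. Its stroke #008000 means cut at S737, F1415. After flipping Y the toolpath is (71.978,34.375) → (58.807,36.060) → (73.046,40.140) → (69.595,49.258) → (71.978,34.375), returning to the start.

Shape 2 is a closed polygon drawn with `<path>`. Its stroke #ff8800 means score at S483, F2060. After flipping Y the toolpath is (63.711,66.797) → (27.647,42.607) → (55.308,7.482) → (63.711,66.797), returning to the start.

Shape 3 is a regular polygon drawn with `<path>`. Its stroke #ff8800 means score at S483, F2060. After flipping Y the toolpath is (19.672,63.414) → (20.148,78.116) → (31.939,86.911) → (46.167,83.176) → (52.118,69.723) → (45.310,56.683) → (30.870,53.875) → (19.672,63.414), returning to the start.

Shape 4 is a line segment drawn with `<path>`. Its stroke #008000 means cut at S737, F1415. After flipping Y the toolpath is (19.526,79.431) → (63.939,7.929).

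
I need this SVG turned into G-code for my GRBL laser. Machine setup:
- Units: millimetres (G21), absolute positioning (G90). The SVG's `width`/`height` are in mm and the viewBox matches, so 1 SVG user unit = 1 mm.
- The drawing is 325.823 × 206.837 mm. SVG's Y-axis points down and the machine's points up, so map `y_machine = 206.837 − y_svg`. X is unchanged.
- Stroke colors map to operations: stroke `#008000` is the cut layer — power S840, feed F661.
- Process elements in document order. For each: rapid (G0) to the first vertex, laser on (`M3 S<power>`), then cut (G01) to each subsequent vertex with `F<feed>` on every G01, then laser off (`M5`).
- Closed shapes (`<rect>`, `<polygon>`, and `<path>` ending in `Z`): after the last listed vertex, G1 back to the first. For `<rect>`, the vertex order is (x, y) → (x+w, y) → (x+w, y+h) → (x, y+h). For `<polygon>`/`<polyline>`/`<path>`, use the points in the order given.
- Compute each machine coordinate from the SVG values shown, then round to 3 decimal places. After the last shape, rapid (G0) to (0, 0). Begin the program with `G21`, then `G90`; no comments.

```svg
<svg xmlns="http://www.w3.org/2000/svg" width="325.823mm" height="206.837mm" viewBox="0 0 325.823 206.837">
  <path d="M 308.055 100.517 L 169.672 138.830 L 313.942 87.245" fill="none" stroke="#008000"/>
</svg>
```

G21
G90
G0 X308.055 Y106.320
M3 S840
G01 X169.672 Y68.007 F661
G01 X313.942 Y119.592 F661
M5
G0 X0.000 Y0.000

Since the viewBox matches the mm dimensions, user units are millimetres directly. The only transform is the Y-flip y_m = 206.837 − y_svg.

Shape 1 is a open polyline drawn with `<path>`. Its stroke #008000 means cut at S840, F661. After flipping Y the toolpath is (308.055,106.320) → (169.672,68.007) → (313.942,119.592).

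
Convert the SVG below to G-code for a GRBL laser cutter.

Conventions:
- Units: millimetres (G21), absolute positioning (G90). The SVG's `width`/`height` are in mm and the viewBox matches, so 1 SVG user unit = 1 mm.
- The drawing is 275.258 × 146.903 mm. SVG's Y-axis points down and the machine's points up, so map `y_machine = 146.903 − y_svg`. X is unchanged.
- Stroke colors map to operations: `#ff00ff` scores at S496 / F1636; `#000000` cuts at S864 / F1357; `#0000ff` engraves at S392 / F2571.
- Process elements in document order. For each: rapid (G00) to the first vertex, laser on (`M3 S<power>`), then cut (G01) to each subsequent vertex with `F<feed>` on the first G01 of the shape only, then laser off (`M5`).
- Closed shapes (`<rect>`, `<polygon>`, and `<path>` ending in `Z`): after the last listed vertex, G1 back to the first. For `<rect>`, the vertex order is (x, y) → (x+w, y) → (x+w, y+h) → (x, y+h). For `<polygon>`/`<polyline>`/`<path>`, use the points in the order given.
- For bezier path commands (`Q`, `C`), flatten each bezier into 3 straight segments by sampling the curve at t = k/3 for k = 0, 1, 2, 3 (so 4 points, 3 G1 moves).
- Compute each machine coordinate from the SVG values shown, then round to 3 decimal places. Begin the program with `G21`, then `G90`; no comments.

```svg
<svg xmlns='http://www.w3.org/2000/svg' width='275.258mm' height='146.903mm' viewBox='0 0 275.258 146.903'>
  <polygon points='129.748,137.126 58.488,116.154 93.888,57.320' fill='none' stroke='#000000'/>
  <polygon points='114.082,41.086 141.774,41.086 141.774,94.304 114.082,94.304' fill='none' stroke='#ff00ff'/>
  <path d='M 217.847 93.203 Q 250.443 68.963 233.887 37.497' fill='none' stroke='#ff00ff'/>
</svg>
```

G21
G90
G00 X129.748 Y9.777
M3 S864
G01 X58.488 Y30.749 F1357
G01 X93.888 Y89.583
G01 X129.748 Y9.777
M5
G00 X114.082 Y105.817
M3 S496
G01 X141.774 Y105.817 F1636
G01 X141.774 Y52.599
G01 X114.082 Y52.599
G01 X114.082 Y105.817
M5
G00 X217.847 Y53.700
M3 S496
G01 X234.116 Y70.663 F1636
G01 X239.463 Y89.232
G01 X233.887 Y109.406
M5

viewBox `0 0 275.258 146.903` with mm width/height → 1 unit = 1 mm. Flip: y_m = 146.903 − y_svg.

**Shape 1** — `<polygon>` closed polygon, stroke `#000000` → cut (S864, F1357). Machine vertices: (129.748,9.777) → (58.488,30.749) → (93.888,89.583) → (129.748,9.777). Closed: final G1 returns to the first vertex.

**Shape 2** — `<polygon>` rectangle, stroke `#ff00ff` → score (S496, F1636). Machine vertices: (114.082,105.817) → (141.774,105.817) → (141.774,52.599) → (114.082,52.599) → (114.082,105.817). Closed: final G1 returns to the first vertex.

**Shape 3** — `<path>` quadratic bezier, stroke `#ff00ff` → score (S496, F1636). Control points (SVG): P0=(217.847,93.203), P1=(250.443,68.963), P2=(233.887,37.497); sampled at t=k/3. Machine vertices: (217.847,53.700) → (234.116,70.663) → (239.463,89.232) → (233.887,109.406). Open path.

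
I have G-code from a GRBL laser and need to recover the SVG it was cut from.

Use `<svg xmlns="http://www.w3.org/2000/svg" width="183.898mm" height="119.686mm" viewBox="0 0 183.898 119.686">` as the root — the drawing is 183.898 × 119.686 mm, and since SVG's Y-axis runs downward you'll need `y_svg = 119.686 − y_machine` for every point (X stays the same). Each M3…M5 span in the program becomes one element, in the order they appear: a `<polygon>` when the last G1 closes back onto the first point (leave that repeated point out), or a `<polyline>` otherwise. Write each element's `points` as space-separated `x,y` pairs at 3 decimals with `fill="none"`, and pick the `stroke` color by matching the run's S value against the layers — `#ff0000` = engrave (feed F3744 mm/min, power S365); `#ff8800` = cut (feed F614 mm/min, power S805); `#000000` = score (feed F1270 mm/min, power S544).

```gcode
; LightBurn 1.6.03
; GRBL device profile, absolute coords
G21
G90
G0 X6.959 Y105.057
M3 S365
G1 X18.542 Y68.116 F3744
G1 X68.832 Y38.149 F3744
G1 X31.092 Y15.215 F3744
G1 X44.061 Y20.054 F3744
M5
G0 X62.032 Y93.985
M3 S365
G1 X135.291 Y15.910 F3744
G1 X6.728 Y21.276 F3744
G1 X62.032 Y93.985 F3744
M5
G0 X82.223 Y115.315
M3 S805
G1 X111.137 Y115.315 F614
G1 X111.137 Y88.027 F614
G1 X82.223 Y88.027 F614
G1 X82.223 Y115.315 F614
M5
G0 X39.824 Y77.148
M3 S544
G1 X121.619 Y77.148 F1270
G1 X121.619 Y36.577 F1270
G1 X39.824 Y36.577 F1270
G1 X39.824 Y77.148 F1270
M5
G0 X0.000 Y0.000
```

y_svg = 119.686 − y_m.

[1] S365→`#ff0000` (engrave); open run; points: 6.959,14.629 18.542,51.570 68.832,81.537 31.092,104.471 44.061,99.632

[2] S365→`#ff0000` (engrave); closed run; points: 62.032,25.701 135.291,103.776 6.728,98.410

[3] S805→`#ff8800` (cut); closed run; points: 82.223,4.371 111.137,4.371 111.137,31.659 82.223,31.659

[4] S544→`#000000` (score); closed run; points: 39.824,42.538 121.619,42.538 121.619,83.109 39.824,83.109

<svg xmlns="http://www.w3.org/2000/svg" width="183.898mm" height="119.686mm" viewBox="0 0 183.898 119.686">
  <polyline points="6.959,14.629 18.542,51.570 68.832,81.537 31.092,104.471 44.061,99.632" fill="none" stroke="#ff0000"/>
  <polygon points="62.032,25.701 135.291,103.776 6.728,98.410" fill="none" stroke="#ff0000"/>
  <polygon points="82.223,4.371 111.137,4.371 111.137,31.659 82.223,31.659" fill="none" stroke="#ff8800"/>
  <polygon points="39.824,42.538 121.619,42.538 121.619,83.109 39.824,83.109" fill="none" stroke="#000000"/>
</svg>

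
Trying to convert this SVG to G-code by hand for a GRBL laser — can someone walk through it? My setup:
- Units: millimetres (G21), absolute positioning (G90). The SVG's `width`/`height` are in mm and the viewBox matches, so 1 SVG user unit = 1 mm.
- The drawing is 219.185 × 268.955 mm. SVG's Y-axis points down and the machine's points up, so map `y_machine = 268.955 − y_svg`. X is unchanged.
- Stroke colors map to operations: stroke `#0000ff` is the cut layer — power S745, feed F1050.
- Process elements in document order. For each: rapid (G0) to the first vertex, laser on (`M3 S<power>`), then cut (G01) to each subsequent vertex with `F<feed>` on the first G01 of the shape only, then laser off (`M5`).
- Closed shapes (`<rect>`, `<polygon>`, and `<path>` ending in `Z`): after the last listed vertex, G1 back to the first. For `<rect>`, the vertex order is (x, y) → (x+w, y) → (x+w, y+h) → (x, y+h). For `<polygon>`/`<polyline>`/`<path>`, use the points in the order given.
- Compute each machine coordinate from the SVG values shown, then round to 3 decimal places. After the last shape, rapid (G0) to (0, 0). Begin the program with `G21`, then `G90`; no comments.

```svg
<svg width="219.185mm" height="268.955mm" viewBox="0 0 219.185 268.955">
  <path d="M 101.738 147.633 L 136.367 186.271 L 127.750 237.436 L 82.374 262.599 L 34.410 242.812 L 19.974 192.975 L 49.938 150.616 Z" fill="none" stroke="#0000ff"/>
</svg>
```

1 u = 1 mm; y_m = 268.955 − y.

[1] `<path>` regular polygon, #0000ff→cut S745 F1050: (101.738,121.322) → (136.367,82.684) → (127.750,31.519) → (82.374,6.356) → (34.410,26.143) → (19.974,75.980) → (49.938,118.339) → (101.738,121.322) (closed)

G21
G90
G0 X101.738 Y121.322
M3 S745
G01 X136.367 Y82.684 F1050
G01 X127.750 Y31.519
G01 X82.374 Y6.356
G01 X34.410 Y26.143
G01 X19.974 Y75.980
G01 X49.938 Y118.339
G01 X101.738 Y121.322
M5
G0 X0.000 Y0.000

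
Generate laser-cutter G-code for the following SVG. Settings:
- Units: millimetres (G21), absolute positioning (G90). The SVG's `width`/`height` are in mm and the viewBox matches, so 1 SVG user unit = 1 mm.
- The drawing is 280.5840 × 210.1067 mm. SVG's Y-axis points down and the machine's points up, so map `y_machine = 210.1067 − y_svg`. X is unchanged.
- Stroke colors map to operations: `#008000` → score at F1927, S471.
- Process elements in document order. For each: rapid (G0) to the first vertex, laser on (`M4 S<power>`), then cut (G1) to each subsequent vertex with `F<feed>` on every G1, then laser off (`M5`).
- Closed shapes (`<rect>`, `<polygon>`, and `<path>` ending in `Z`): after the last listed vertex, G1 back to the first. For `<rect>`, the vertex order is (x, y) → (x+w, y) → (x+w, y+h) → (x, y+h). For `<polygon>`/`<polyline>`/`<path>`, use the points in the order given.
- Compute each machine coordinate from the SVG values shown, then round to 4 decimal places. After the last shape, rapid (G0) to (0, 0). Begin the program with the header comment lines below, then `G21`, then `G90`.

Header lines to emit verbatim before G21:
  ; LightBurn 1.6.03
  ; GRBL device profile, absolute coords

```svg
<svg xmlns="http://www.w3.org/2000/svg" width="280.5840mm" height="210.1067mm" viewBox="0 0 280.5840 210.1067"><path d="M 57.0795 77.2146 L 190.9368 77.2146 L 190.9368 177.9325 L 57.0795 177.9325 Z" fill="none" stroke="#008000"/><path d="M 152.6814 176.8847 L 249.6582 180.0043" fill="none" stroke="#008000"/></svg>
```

Since the viewBox matches the mm dimensions, user units are millimetres directly. The only transform is the Y-flip y_m = 210.1067 − y_svg.

Shape 1 is a rectangle drawn with `<path>`. Its stroke #008000 means score at S471, F1927. After flipping Y the toolpath is (57.0795,132.8921) → (190.9368,132.8921) → (190.9368,32.1742) → (57.0795,32.1742) → (57.0795,132.8921), returning to the start.

Shape 2 is a line segment drawn with `<path>`. Its stroke #008000 means score at S471, F1927. After flipping Y the toolpath is (152.6814,33.2220) → (249.6582,30.1024).

; LightBurn 1.6.03
; GRBL device profile, absolute coords
G21
G90
G0 X57.0795 Y132.8921
M4 S471
G1 X190.9368 Y132.8921 F1927
G1 X190.9368 Y32.1742 F1927
G1 X57.0795 Y32.1742 F1927
G1 X57.0795 Y132.8921 F1927
M5
G0 X152.6814 Y33.2220
M4 S471
G1 X249.6582 Y30.1024 F1927
M5
G0 X0.0000 Y0.0000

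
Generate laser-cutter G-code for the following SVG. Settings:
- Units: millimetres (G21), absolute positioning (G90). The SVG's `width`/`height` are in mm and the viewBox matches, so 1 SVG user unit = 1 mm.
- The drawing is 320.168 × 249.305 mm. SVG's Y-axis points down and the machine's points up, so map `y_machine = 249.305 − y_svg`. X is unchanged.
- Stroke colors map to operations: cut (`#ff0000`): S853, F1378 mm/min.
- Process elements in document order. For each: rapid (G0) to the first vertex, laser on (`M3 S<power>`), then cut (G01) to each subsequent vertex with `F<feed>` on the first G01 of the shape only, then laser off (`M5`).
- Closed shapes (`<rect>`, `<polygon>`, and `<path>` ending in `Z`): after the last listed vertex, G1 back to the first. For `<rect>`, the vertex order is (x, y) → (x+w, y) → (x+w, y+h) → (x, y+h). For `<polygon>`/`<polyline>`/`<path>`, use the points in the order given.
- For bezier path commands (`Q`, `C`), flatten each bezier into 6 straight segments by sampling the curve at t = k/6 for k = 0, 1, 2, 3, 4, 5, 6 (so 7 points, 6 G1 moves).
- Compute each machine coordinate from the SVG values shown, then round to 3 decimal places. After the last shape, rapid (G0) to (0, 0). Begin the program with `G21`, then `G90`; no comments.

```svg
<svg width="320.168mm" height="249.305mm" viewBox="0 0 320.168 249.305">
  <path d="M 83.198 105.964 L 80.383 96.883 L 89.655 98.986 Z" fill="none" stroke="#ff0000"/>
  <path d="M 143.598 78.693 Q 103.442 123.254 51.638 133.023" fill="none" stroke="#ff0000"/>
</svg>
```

G21
G90
G0 X83.198 Y143.341
M3 S853
G01 X80.383 Y152.422 F1378
G01 X89.655 Y150.319
G01 X83.198 Y143.341
M5
G0 X143.598 Y170.612
M3 S853
G01 X129.889 Y156.725 F1378
G01 X115.533 Y144.770
G01 X100.530 Y134.749
G01 X84.880 Y126.660
G01 X68.582 Y120.505
G01 X51.638 Y116.282
M5
G0 X0.000 Y0.000

viewBox `0 0 320.168 249.305` with mm width/height → 1 unit = 1 mm. Flip: y_m = 249.305 − y_svg.

**Shape 1** — `<path>` regular polygon, stroke `#ff0000` → cut (S853, F1378). Machine vertices: (83.198,143.341) → (80.383,152.422) → (89.655,150.319) → (83.198,143.341). Closed: final G1 returns to the first vertex.

**Shape 2** — `<path>` quadratic bezier, stroke `#ff0000` → cut (S853, F1378). Control points (SVG): P0=(143.598,78.693), P1=(103.442,123.254), P2=(51.638,133.023); sampled at t=k/6. Machine vertices: (143.598,170.612) → (129.889,156.725) → (115.533,144.770) → (100.530,134.749) → (84.880,126.660) → (68.582,120.505) → (51.638,116.282). Open path.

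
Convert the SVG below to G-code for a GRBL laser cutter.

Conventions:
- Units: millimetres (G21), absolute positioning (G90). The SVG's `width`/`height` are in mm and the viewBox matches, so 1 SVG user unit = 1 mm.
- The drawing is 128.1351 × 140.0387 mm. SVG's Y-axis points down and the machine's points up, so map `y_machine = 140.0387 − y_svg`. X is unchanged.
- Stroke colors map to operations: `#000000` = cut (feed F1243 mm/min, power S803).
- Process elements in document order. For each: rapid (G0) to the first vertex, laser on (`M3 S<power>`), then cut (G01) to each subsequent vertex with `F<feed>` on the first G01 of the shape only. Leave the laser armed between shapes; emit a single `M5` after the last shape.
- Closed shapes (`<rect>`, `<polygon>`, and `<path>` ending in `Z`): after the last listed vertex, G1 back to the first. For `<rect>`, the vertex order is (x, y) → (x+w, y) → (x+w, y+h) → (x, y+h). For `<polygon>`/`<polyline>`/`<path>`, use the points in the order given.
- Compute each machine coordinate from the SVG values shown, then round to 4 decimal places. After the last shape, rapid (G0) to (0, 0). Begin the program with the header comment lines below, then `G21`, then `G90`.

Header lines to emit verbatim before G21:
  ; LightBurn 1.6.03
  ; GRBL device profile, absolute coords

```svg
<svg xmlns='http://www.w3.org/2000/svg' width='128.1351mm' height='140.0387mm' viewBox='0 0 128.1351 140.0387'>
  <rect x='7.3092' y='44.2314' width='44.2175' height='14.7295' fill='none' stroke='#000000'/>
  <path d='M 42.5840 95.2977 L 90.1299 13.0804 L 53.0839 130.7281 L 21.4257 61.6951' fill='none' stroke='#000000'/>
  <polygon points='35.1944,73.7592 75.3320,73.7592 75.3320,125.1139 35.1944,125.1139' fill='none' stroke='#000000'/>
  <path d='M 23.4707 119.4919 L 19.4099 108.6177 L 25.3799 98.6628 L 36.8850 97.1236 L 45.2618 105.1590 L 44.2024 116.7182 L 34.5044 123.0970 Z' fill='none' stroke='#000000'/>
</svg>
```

; LightBurn 1.6.03
; GRBL device profile, absolute coords
G21
G90
G0 X7.3092 Y95.8073
M3 S803
G01 X51.5267 Y95.8073 F1243
G01 X51.5267 Y81.0778
G01 X7.3092 Y81.0778
G01 X7.3092 Y95.8073
G0 X42.5840 Y44.7410
M3 S803
G01 X90.1299 Y126.9583 F1243
G01 X53.0839 Y9.3106
G01 X21.4257 Y78.3436
G0 X35.1944 Y66.2795
M3 S803
G01 X75.3320 Y66.2795 F1243
G01 X75.3320 Y14.9248
G01 X35.1944 Y14.9248
G01 X35.1944 Y66.2795
G0 X23.4707 Y20.5468
M3 S803
G01 X19.4099 Y31.4210 F1243
G01 X25.3799 Y41.3759
G01 X36.8850 Y42.9151
G01 X45.2618 Y34.8797
G01 X44.2024 Y23.3205
G01 X34.5044 Y16.9417
G01 X23.4707 Y20.5468
M5
G0 X0.0000 Y0.0000

1 u = 1 mm; y_m = 140.0387 − y.

[1] `<rect>` rectangle, #000000→cut S803 F1243: (7.3092,95.8073) → (51.5267,95.8073) → (51.5267,81.0778) → (7.3092,81.0778) → (7.3092,95.8073) (closed)

[2] `<path>` open polyline, #000000→cut S803 F1243: (42.5840,44.7410) → (90.1299,126.9583) → (53.0839,9.3106) → (21.4257,78.3436)

[3] `<polygon>` rectangle, #000000→cut S803 F1243: (35.1944,66.2795) → (75.3320,66.2795) → (75.3320,14.9248) → (35.1944,14.9248) → (35.1944,66.2795) (closed)

[4] `<path>` regular polygon, #000000→cut S803 F1243: (23.4707,20.5468) → (19.4099,31.4210) → (25.3799,41.3759) → (36.8850,42.9151) → (45.2618,34.8797) → (44.2024,23.3205) → (34.5044,16.9417) → (23.4707,20.5468) (closed)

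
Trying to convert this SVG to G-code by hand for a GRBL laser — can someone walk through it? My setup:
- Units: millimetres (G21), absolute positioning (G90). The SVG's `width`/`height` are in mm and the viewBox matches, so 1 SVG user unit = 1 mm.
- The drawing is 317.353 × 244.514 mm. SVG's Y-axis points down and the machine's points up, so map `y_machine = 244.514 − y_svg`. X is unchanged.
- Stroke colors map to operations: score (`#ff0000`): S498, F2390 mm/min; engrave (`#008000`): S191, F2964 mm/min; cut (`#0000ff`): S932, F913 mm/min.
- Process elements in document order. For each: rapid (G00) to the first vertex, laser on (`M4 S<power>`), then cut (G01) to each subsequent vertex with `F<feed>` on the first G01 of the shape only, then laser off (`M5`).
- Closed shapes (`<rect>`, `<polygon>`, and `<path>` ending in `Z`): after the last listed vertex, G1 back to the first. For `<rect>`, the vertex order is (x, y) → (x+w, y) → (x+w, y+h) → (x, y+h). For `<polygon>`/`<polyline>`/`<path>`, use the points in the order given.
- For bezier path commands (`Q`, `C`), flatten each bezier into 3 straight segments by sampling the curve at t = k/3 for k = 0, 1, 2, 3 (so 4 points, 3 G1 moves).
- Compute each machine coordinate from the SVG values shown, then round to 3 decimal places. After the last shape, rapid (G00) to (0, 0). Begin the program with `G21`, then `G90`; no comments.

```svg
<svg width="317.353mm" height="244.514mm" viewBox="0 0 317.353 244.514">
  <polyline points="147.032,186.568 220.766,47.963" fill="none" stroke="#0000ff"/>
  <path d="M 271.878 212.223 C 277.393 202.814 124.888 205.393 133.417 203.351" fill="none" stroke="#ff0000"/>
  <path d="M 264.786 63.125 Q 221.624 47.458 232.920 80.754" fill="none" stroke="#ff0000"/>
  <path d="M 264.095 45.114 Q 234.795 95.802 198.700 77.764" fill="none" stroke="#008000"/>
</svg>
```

viewBox `0 0 317.353 244.514` with mm width/height → 1 unit = 1 mm. Flip: y_m = 244.514 − y_svg.

**Shape 1** — `<polyline>` line segment, stroke `#0000ff` → cut (S932, F913). Machine vertices: (147.032,57.946) → (220.766,196.551). Open path.

**Shape 2** — `<path>` cubic bezier, stroke `#ff0000` → score (S498, F2390). Control points (SVG): P0=(271.878,212.223), P1=(277.393,202.814), P2=(124.888,205.393), P3=(133.417,203.351); sampled at t=k/3. Machine vertices: (271.878,32.291) → (236.536,38.319) → (166.749,40.046) → (133.417,41.163). Open path.

**Shape 3** — `<path>` quadratic bezier, stroke `#ff0000` → score (S498, F2390). Control points (SVG): P0=(264.786,63.125), P1=(221.624,47.458), P2=(232.920,80.754); sampled at t=k/3. Machine vertices: (264.786,181.389) → (242.062,186.393) → (231.440,180.517) → (232.920,163.760). Open path.

**Shape 4** — `<path>` quadratic bezier, stroke `#008000` → engrave (S191, F2964). Control points (SVG): P0=(264.095,45.114), P1=(234.795,95.802), P2=(198.700,77.764); sampled at t=k/3. Machine vertices: (264.095,199.400) → (243.807,173.244) → (222.008,162.361) → (198.700,166.750). Open path.

G21
G90
G00 X147.032 Y57.946
M4 S932
G01 X220.766 Y196.551 F913
M5
G00 X271.878 Y32.291
M4 S498
G01 X236.536 Y38.319 F2390
G01 X166.749 Y40.046
G01 X133.417 Y41.163
M5
G00 X264.786 Y181.389
M4 S498
G01 X242.062 Y186.393 F2390
G01 X231.440 Y180.517
G01 X232.920 Y163.760
M5
G00 X264.095 Y199.400
M4 S191
G01 X243.807 Y173.244 F2964
G01 X222.008 Y162.361
G01 X198.700 Y166.750
M5
G00 X0.000 Y0.000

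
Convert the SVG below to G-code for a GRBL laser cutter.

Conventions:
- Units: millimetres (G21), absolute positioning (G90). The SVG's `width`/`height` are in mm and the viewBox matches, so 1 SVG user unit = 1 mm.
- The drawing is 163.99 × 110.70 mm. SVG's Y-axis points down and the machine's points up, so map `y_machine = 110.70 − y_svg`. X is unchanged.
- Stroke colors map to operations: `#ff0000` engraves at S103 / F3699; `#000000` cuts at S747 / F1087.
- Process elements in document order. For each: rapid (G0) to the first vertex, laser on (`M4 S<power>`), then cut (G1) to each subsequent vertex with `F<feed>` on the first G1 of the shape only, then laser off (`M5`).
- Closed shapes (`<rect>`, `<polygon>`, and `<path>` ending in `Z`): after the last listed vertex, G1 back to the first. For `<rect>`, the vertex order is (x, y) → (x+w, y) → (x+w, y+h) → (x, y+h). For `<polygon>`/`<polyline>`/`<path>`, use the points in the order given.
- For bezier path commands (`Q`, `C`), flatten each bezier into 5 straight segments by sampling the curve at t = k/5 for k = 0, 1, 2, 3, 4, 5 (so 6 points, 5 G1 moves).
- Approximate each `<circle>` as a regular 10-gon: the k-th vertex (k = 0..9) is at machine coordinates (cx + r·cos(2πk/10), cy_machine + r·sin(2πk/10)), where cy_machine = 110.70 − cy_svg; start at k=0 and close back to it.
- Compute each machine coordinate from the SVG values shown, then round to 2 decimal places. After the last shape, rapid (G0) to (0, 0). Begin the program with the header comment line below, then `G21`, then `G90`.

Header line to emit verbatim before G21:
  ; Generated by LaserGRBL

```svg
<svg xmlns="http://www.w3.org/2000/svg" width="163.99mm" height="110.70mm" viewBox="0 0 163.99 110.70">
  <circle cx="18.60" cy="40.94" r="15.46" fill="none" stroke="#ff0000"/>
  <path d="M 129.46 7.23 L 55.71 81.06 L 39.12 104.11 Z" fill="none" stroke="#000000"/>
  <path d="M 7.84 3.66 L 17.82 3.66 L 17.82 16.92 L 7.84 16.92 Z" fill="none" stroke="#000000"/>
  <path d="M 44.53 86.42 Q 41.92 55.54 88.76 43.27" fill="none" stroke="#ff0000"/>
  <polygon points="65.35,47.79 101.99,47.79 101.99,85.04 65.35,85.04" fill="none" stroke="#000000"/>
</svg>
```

1 u = 1 mm; y_m = 110.70 − y.

[1] `<circle>` circle, #ff0000→engrave S103 F3699: (34.06,69.76) → (31.11,78.85) → (23.38,84.46) → (13.82,84.46) → (6.09,78.85) → (3.14,69.76) → (6.09,60.67) → (13.82,55.06) → (23.38,55.06) → (31.11,60.67) → (34.06,69.76) (closed)

[2] `<path>` closed polygon, #000000→cut S747 F1087: (129.46,103.47) → (55.71,29.64) → (39.12,6.59) → (129.46,103.47) (closed)

[3] `<path>` rectangle, #000000→cut S747 F1087: (7.84,107.04) → (17.82,107.04) → (17.82,93.78) → (7.84,93.78) → (7.84,107.04) (closed)

[4] `<path>` quadratic bezier, #ff0000→engrave S103 F3699: (44.53,24.28) → (45.46,35.89) → (50.35,46.01) → (59.20,54.64) → (72.00,61.78) → (88.76,67.43)

[5] `<polygon>` rectangle, #000000→cut S747 F1087: (65.35,62.91) → (101.99,62.91) → (101.99,25.66) → (65.35,25.66) → (65.35,62.91) (closed)

; Generated by LaserGRBL
G21
G90
G0 X34.06 Y69.76
M4 S103
G1 X31.11 Y78.85 F3699
G1 X23.38 Y84.46
G1 X13.82 Y84.46
G1 X6.09 Y78.85
G1 X3.14 Y69.76
G1 X6.09 Y60.67
G1 X13.82 Y55.06
G1 X23.38 Y55.06
G1 X31.11 Y60.67
G1 X34.06 Y69.76
M5
G0 X129.46 Y103.47
M4 S747
G1 X55.71 Y29.64 F1087
G1 X39.12 Y6.59
G1 X129.46 Y103.47
M5
G0 X7.84 Y107.04
M4 S747
G1 X17.82 Y107.04 F1087
G1 X17.82 Y93.78
G1 X7.84 Y93.78
G1 X7.84 Y107.04
M5
G0 X44.53 Y24.28
M4 S103
G1 X45.46 Y35.89 F3699
G1 X50.35 Y46.01
G1 X59.20 Y54.64
G1 X72.00 Y61.78
G1 X88.76 Y67.43
M5
G0 X65.35 Y62.91
M4 S747
G1 X101.99 Y62.91 F1087
G1 X101.99 Y25.66
G1 X65.35 Y25.66
G1 X65.35 Y62.91
M5
G0 X0.00 Y0.00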